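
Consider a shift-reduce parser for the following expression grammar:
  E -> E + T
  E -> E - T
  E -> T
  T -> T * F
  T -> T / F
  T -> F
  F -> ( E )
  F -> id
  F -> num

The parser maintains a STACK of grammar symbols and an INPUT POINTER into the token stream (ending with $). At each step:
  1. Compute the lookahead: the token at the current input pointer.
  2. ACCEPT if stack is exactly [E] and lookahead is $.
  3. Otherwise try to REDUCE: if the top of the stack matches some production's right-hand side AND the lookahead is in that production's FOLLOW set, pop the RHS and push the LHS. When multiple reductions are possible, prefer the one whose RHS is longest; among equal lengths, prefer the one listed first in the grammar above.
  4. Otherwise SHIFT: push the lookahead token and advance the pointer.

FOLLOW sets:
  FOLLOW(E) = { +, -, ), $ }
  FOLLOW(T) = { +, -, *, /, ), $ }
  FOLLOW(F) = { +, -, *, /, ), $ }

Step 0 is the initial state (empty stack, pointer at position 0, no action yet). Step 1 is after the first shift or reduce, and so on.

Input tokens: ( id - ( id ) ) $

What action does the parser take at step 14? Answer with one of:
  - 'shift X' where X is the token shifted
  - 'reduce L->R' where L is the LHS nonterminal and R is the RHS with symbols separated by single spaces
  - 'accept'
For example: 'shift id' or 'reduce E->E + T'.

Step 1: shift (. Stack=[(] ptr=1 lookahead=id remaining=[id - ( id ) ) $]
Step 2: shift id. Stack=[( id] ptr=2 lookahead=- remaining=[- ( id ) ) $]
Step 3: reduce F->id. Stack=[( F] ptr=2 lookahead=- remaining=[- ( id ) ) $]
Step 4: reduce T->F. Stack=[( T] ptr=2 lookahead=- remaining=[- ( id ) ) $]
Step 5: reduce E->T. Stack=[( E] ptr=2 lookahead=- remaining=[- ( id ) ) $]
Step 6: shift -. Stack=[( E -] ptr=3 lookahead=( remaining=[( id ) ) $]
Step 7: shift (. Stack=[( E - (] ptr=4 lookahead=id remaining=[id ) ) $]
Step 8: shift id. Stack=[( E - ( id] ptr=5 lookahead=) remaining=[) ) $]
Step 9: reduce F->id. Stack=[( E - ( F] ptr=5 lookahead=) remaining=[) ) $]
Step 10: reduce T->F. Stack=[( E - ( T] ptr=5 lookahead=) remaining=[) ) $]
Step 11: reduce E->T. Stack=[( E - ( E] ptr=5 lookahead=) remaining=[) ) $]
Step 12: shift ). Stack=[( E - ( E )] ptr=6 lookahead=) remaining=[) $]
Step 13: reduce F->( E ). Stack=[( E - F] ptr=6 lookahead=) remaining=[) $]
Step 14: reduce T->F. Stack=[( E - T] ptr=6 lookahead=) remaining=[) $]

Answer: reduce T->F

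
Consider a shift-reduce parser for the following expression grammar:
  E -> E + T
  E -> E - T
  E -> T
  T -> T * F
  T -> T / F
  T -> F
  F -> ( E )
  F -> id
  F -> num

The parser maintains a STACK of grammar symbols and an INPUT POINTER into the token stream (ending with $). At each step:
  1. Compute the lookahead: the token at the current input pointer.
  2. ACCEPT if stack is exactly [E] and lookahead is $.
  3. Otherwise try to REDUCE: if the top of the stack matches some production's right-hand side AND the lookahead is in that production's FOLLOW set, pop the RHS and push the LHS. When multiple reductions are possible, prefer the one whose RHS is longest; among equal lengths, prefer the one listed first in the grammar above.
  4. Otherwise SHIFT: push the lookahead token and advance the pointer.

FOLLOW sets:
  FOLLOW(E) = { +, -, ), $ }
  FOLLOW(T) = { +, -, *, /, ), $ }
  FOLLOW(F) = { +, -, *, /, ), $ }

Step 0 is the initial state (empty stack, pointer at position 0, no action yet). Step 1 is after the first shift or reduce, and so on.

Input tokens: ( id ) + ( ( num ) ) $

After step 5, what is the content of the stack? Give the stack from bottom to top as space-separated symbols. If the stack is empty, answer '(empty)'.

Step 1: shift (. Stack=[(] ptr=1 lookahead=id remaining=[id ) + ( ( num ) ) $]
Step 2: shift id. Stack=[( id] ptr=2 lookahead=) remaining=[) + ( ( num ) ) $]
Step 3: reduce F->id. Stack=[( F] ptr=2 lookahead=) remaining=[) + ( ( num ) ) $]
Step 4: reduce T->F. Stack=[( T] ptr=2 lookahead=) remaining=[) + ( ( num ) ) $]
Step 5: reduce E->T. Stack=[( E] ptr=2 lookahead=) remaining=[) + ( ( num ) ) $]

Answer: ( E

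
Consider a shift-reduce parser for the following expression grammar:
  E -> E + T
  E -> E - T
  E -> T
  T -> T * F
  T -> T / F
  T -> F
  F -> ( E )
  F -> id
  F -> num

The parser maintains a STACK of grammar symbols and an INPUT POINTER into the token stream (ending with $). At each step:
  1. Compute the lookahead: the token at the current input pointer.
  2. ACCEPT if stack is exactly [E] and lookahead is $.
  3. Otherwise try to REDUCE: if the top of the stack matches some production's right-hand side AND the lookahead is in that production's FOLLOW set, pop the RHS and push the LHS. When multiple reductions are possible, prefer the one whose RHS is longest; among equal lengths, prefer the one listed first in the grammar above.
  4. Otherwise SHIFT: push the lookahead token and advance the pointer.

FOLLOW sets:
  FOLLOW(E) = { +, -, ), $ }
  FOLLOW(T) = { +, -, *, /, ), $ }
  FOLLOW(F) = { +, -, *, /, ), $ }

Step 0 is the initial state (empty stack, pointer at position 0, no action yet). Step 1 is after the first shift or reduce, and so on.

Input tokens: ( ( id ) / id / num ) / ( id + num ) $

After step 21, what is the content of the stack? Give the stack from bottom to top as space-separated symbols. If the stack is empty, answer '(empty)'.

Step 1: shift (. Stack=[(] ptr=1 lookahead=( remaining=[( id ) / id / num ) / ( id + num ) $]
Step 2: shift (. Stack=[( (] ptr=2 lookahead=id remaining=[id ) / id / num ) / ( id + num ) $]
Step 3: shift id. Stack=[( ( id] ptr=3 lookahead=) remaining=[) / id / num ) / ( id + num ) $]
Step 4: reduce F->id. Stack=[( ( F] ptr=3 lookahead=) remaining=[) / id / num ) / ( id + num ) $]
Step 5: reduce T->F. Stack=[( ( T] ptr=3 lookahead=) remaining=[) / id / num ) / ( id + num ) $]
Step 6: reduce E->T. Stack=[( ( E] ptr=3 lookahead=) remaining=[) / id / num ) / ( id + num ) $]
Step 7: shift ). Stack=[( ( E )] ptr=4 lookahead=/ remaining=[/ id / num ) / ( id + num ) $]
Step 8: reduce F->( E ). Stack=[( F] ptr=4 lookahead=/ remaining=[/ id / num ) / ( id + num ) $]
Step 9: reduce T->F. Stack=[( T] ptr=4 lookahead=/ remaining=[/ id / num ) / ( id + num ) $]
Step 10: shift /. Stack=[( T /] ptr=5 lookahead=id remaining=[id / num ) / ( id + num ) $]
Step 11: shift id. Stack=[( T / id] ptr=6 lookahead=/ remaining=[/ num ) / ( id + num ) $]
Step 12: reduce F->id. Stack=[( T / F] ptr=6 lookahead=/ remaining=[/ num ) / ( id + num ) $]
Step 13: reduce T->T / F. Stack=[( T] ptr=6 lookahead=/ remaining=[/ num ) / ( id + num ) $]
Step 14: shift /. Stack=[( T /] ptr=7 lookahead=num remaining=[num ) / ( id + num ) $]
Step 15: shift num. Stack=[( T / num] ptr=8 lookahead=) remaining=[) / ( id + num ) $]
Step 16: reduce F->num. Stack=[( T / F] ptr=8 lookahead=) remaining=[) / ( id + num ) $]
Step 17: reduce T->T / F. Stack=[( T] ptr=8 lookahead=) remaining=[) / ( id + num ) $]
Step 18: reduce E->T. Stack=[( E] ptr=8 lookahead=) remaining=[) / ( id + num ) $]
Step 19: shift ). Stack=[( E )] ptr=9 lookahead=/ remaining=[/ ( id + num ) $]
Step 20: reduce F->( E ). Stack=[F] ptr=9 lookahead=/ remaining=[/ ( id + num ) $]
Step 21: reduce T->F. Stack=[T] ptr=9 lookahead=/ remaining=[/ ( id + num ) $]

Answer: T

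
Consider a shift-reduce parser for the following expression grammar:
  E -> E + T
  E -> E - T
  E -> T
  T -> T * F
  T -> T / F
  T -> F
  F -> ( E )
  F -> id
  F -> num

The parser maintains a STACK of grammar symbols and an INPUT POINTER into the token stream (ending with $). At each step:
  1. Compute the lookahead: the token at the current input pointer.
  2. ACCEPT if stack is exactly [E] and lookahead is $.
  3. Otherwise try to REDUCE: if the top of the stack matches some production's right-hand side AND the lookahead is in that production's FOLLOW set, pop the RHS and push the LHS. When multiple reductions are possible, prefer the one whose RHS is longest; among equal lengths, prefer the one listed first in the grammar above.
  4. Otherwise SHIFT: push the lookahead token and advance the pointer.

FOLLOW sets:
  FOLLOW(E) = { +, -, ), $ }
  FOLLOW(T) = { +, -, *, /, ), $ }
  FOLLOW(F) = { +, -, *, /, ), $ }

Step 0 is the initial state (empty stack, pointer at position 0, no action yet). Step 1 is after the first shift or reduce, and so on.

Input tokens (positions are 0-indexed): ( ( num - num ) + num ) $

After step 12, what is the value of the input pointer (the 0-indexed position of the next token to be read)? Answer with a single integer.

Step 1: shift (. Stack=[(] ptr=1 lookahead=( remaining=[( num - num ) + num ) $]
Step 2: shift (. Stack=[( (] ptr=2 lookahead=num remaining=[num - num ) + num ) $]
Step 3: shift num. Stack=[( ( num] ptr=3 lookahead=- remaining=[- num ) + num ) $]
Step 4: reduce F->num. Stack=[( ( F] ptr=3 lookahead=- remaining=[- num ) + num ) $]
Step 5: reduce T->F. Stack=[( ( T] ptr=3 lookahead=- remaining=[- num ) + num ) $]
Step 6: reduce E->T. Stack=[( ( E] ptr=3 lookahead=- remaining=[- num ) + num ) $]
Step 7: shift -. Stack=[( ( E -] ptr=4 lookahead=num remaining=[num ) + num ) $]
Step 8: shift num. Stack=[( ( E - num] ptr=5 lookahead=) remaining=[) + num ) $]
Step 9: reduce F->num. Stack=[( ( E - F] ptr=5 lookahead=) remaining=[) + num ) $]
Step 10: reduce T->F. Stack=[( ( E - T] ptr=5 lookahead=) remaining=[) + num ) $]
Step 11: reduce E->E - T. Stack=[( ( E] ptr=5 lookahead=) remaining=[) + num ) $]
Step 12: shift ). Stack=[( ( E )] ptr=6 lookahead=+ remaining=[+ num ) $]

Answer: 6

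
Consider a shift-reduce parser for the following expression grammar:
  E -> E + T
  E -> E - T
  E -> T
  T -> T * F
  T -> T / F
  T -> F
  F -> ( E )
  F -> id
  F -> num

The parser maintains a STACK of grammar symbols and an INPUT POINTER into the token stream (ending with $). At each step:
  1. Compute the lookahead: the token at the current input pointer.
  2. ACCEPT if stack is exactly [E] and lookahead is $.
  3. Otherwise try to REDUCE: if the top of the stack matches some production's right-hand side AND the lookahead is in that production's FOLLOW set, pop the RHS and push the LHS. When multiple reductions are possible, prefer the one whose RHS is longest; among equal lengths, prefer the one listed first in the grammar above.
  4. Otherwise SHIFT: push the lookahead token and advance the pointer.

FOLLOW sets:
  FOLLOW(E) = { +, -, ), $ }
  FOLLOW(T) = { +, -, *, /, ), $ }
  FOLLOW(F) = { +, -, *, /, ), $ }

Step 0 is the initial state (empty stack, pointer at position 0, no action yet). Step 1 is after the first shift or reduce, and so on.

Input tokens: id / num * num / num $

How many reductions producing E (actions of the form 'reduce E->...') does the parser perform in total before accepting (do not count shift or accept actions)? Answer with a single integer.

Step 1: shift id. Stack=[id] ptr=1 lookahead=/ remaining=[/ num * num / num $]
Step 2: reduce F->id. Stack=[F] ptr=1 lookahead=/ remaining=[/ num * num / num $]
Step 3: reduce T->F. Stack=[T] ptr=1 lookahead=/ remaining=[/ num * num / num $]
Step 4: shift /. Stack=[T /] ptr=2 lookahead=num remaining=[num * num / num $]
Step 5: shift num. Stack=[T / num] ptr=3 lookahead=* remaining=[* num / num $]
Step 6: reduce F->num. Stack=[T / F] ptr=3 lookahead=* remaining=[* num / num $]
Step 7: reduce T->T / F. Stack=[T] ptr=3 lookahead=* remaining=[* num / num $]
Step 8: shift *. Stack=[T *] ptr=4 lookahead=num remaining=[num / num $]
Step 9: shift num. Stack=[T * num] ptr=5 lookahead=/ remaining=[/ num $]
Step 10: reduce F->num. Stack=[T * F] ptr=5 lookahead=/ remaining=[/ num $]
Step 11: reduce T->T * F. Stack=[T] ptr=5 lookahead=/ remaining=[/ num $]
Step 12: shift /. Stack=[T /] ptr=6 lookahead=num remaining=[num $]
Step 13: shift num. Stack=[T / num] ptr=7 lookahead=$ remaining=[$]
Step 14: reduce F->num. Stack=[T / F] ptr=7 lookahead=$ remaining=[$]
Step 15: reduce T->T / F. Stack=[T] ptr=7 lookahead=$ remaining=[$]
Step 16: reduce E->T. Stack=[E] ptr=7 lookahead=$ remaining=[$]
Step 17: accept. Stack=[E] ptr=7 lookahead=$ remaining=[$]

Answer: 1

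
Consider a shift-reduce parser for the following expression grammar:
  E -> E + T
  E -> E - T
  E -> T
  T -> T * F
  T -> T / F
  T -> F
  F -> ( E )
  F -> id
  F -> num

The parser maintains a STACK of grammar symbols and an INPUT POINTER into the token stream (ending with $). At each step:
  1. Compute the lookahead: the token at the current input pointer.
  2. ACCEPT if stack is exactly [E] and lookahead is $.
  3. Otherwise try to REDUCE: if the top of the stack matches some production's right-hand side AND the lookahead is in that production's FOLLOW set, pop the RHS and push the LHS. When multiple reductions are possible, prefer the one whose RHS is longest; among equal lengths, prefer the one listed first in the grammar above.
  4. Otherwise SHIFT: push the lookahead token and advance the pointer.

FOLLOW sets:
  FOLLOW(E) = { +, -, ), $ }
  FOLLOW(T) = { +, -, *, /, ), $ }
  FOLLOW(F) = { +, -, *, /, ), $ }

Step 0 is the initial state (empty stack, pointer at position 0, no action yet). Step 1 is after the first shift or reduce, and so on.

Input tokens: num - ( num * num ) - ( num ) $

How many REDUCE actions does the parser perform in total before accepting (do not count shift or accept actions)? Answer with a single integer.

Step 1: shift num. Stack=[num] ptr=1 lookahead=- remaining=[- ( num * num ) - ( num ) $]
Step 2: reduce F->num. Stack=[F] ptr=1 lookahead=- remaining=[- ( num * num ) - ( num ) $]
Step 3: reduce T->F. Stack=[T] ptr=1 lookahead=- remaining=[- ( num * num ) - ( num ) $]
Step 4: reduce E->T. Stack=[E] ptr=1 lookahead=- remaining=[- ( num * num ) - ( num ) $]
Step 5: shift -. Stack=[E -] ptr=2 lookahead=( remaining=[( num * num ) - ( num ) $]
Step 6: shift (. Stack=[E - (] ptr=3 lookahead=num remaining=[num * num ) - ( num ) $]
Step 7: shift num. Stack=[E - ( num] ptr=4 lookahead=* remaining=[* num ) - ( num ) $]
Step 8: reduce F->num. Stack=[E - ( F] ptr=4 lookahead=* remaining=[* num ) - ( num ) $]
Step 9: reduce T->F. Stack=[E - ( T] ptr=4 lookahead=* remaining=[* num ) - ( num ) $]
Step 10: shift *. Stack=[E - ( T *] ptr=5 lookahead=num remaining=[num ) - ( num ) $]
Step 11: shift num. Stack=[E - ( T * num] ptr=6 lookahead=) remaining=[) - ( num ) $]
Step 12: reduce F->num. Stack=[E - ( T * F] ptr=6 lookahead=) remaining=[) - ( num ) $]
Step 13: reduce T->T * F. Stack=[E - ( T] ptr=6 lookahead=) remaining=[) - ( num ) $]
Step 14: reduce E->T. Stack=[E - ( E] ptr=6 lookahead=) remaining=[) - ( num ) $]
Step 15: shift ). Stack=[E - ( E )] ptr=7 lookahead=- remaining=[- ( num ) $]
Step 16: reduce F->( E ). Stack=[E - F] ptr=7 lookahead=- remaining=[- ( num ) $]
Step 17: reduce T->F. Stack=[E - T] ptr=7 lookahead=- remaining=[- ( num ) $]
Step 18: reduce E->E - T. Stack=[E] ptr=7 lookahead=- remaining=[- ( num ) $]
Step 19: shift -. Stack=[E -] ptr=8 lookahead=( remaining=[( num ) $]
Step 20: shift (. Stack=[E - (] ptr=9 lookahead=num remaining=[num ) $]
Step 21: shift num. Stack=[E - ( num] ptr=10 lookahead=) remaining=[) $]
Step 22: reduce F->num. Stack=[E - ( F] ptr=10 lookahead=) remaining=[) $]
Step 23: reduce T->F. Stack=[E - ( T] ptr=10 lookahead=) remaining=[) $]
Step 24: reduce E->T. Stack=[E - ( E] ptr=10 lookahead=) remaining=[) $]
Step 25: shift ). Stack=[E - ( E )] ptr=11 lookahead=$ remaining=[$]
Step 26: reduce F->( E ). Stack=[E - F] ptr=11 lookahead=$ remaining=[$]
Step 27: reduce T->F. Stack=[E - T] ptr=11 lookahead=$ remaining=[$]
Step 28: reduce E->E - T. Stack=[E] ptr=11 lookahead=$ remaining=[$]
Step 29: accept. Stack=[E] ptr=11 lookahead=$ remaining=[$]

Answer: 17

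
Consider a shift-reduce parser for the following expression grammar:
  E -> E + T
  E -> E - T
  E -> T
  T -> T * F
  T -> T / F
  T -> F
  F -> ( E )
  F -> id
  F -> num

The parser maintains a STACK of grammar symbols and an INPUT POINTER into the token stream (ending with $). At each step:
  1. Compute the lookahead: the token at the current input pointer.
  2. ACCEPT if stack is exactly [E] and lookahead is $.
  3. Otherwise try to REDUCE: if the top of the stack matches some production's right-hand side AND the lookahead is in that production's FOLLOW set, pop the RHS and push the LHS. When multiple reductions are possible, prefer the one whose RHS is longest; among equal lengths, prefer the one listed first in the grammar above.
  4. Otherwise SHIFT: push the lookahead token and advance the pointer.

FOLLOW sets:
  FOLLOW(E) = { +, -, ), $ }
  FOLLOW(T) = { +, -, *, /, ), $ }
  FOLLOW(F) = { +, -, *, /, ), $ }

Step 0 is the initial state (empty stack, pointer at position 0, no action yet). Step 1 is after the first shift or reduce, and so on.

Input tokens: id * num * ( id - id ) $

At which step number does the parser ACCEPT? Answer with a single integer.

Answer: 23

Derivation:
Step 1: shift id. Stack=[id] ptr=1 lookahead=* remaining=[* num * ( id - id ) $]
Step 2: reduce F->id. Stack=[F] ptr=1 lookahead=* remaining=[* num * ( id - id ) $]
Step 3: reduce T->F. Stack=[T] ptr=1 lookahead=* remaining=[* num * ( id - id ) $]
Step 4: shift *. Stack=[T *] ptr=2 lookahead=num remaining=[num * ( id - id ) $]
Step 5: shift num. Stack=[T * num] ptr=3 lookahead=* remaining=[* ( id - id ) $]
Step 6: reduce F->num. Stack=[T * F] ptr=3 lookahead=* remaining=[* ( id - id ) $]
Step 7: reduce T->T * F. Stack=[T] ptr=3 lookahead=* remaining=[* ( id - id ) $]
Step 8: shift *. Stack=[T *] ptr=4 lookahead=( remaining=[( id - id ) $]
Step 9: shift (. Stack=[T * (] ptr=5 lookahead=id remaining=[id - id ) $]
Step 10: shift id. Stack=[T * ( id] ptr=6 lookahead=- remaining=[- id ) $]
Step 11: reduce F->id. Stack=[T * ( F] ptr=6 lookahead=- remaining=[- id ) $]
Step 12: reduce T->F. Stack=[T * ( T] ptr=6 lookahead=- remaining=[- id ) $]
Step 13: reduce E->T. Stack=[T * ( E] ptr=6 lookahead=- remaining=[- id ) $]
Step 14: shift -. Stack=[T * ( E -] ptr=7 lookahead=id remaining=[id ) $]
Step 15: shift id. Stack=[T * ( E - id] ptr=8 lookahead=) remaining=[) $]
Step 16: reduce F->id. Stack=[T * ( E - F] ptr=8 lookahead=) remaining=[) $]
Step 17: reduce T->F. Stack=[T * ( E - T] ptr=8 lookahead=) remaining=[) $]
Step 18: reduce E->E - T. Stack=[T * ( E] ptr=8 lookahead=) remaining=[) $]
Step 19: shift ). Stack=[T * ( E )] ptr=9 lookahead=$ remaining=[$]
Step 20: reduce F->( E ). Stack=[T * F] ptr=9 lookahead=$ remaining=[$]
Step 21: reduce T->T * F. Stack=[T] ptr=9 lookahead=$ remaining=[$]
Step 22: reduce E->T. Stack=[E] ptr=9 lookahead=$ remaining=[$]
Step 23: accept. Stack=[E] ptr=9 lookahead=$ remaining=[$]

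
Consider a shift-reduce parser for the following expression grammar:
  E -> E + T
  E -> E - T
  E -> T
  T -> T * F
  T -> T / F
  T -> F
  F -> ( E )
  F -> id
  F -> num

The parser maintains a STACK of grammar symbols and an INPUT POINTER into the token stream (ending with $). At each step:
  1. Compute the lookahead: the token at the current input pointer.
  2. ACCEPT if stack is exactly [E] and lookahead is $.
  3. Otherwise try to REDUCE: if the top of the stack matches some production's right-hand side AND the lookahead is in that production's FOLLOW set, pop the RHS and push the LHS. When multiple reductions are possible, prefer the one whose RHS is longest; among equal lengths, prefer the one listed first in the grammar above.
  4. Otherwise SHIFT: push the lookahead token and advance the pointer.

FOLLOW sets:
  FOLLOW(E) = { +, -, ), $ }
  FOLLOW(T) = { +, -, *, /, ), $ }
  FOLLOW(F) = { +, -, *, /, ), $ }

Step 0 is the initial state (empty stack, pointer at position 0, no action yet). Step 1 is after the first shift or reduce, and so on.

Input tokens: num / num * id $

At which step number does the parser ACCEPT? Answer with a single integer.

Step 1: shift num. Stack=[num] ptr=1 lookahead=/ remaining=[/ num * id $]
Step 2: reduce F->num. Stack=[F] ptr=1 lookahead=/ remaining=[/ num * id $]
Step 3: reduce T->F. Stack=[T] ptr=1 lookahead=/ remaining=[/ num * id $]
Step 4: shift /. Stack=[T /] ptr=2 lookahead=num remaining=[num * id $]
Step 5: shift num. Stack=[T / num] ptr=3 lookahead=* remaining=[* id $]
Step 6: reduce F->num. Stack=[T / F] ptr=3 lookahead=* remaining=[* id $]
Step 7: reduce T->T / F. Stack=[T] ptr=3 lookahead=* remaining=[* id $]
Step 8: shift *. Stack=[T *] ptr=4 lookahead=id remaining=[id $]
Step 9: shift id. Stack=[T * id] ptr=5 lookahead=$ remaining=[$]
Step 10: reduce F->id. Stack=[T * F] ptr=5 lookahead=$ remaining=[$]
Step 11: reduce T->T * F. Stack=[T] ptr=5 lookahead=$ remaining=[$]
Step 12: reduce E->T. Stack=[E] ptr=5 lookahead=$ remaining=[$]
Step 13: accept. Stack=[E] ptr=5 lookahead=$ remaining=[$]

Answer: 13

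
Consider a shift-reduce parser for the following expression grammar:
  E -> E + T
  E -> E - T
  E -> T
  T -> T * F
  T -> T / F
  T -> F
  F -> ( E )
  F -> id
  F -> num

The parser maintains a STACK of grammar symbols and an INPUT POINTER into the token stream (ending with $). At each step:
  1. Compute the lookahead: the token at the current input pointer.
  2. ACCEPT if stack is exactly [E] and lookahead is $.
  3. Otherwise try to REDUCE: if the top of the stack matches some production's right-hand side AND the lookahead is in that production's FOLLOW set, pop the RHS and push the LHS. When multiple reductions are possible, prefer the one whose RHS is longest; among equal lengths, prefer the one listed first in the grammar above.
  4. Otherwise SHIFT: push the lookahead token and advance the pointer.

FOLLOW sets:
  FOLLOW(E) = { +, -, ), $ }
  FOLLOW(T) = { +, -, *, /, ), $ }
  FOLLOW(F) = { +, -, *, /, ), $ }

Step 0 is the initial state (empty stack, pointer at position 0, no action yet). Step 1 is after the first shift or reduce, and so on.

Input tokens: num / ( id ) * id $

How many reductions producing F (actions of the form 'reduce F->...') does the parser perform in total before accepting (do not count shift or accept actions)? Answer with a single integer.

Step 1: shift num. Stack=[num] ptr=1 lookahead=/ remaining=[/ ( id ) * id $]
Step 2: reduce F->num. Stack=[F] ptr=1 lookahead=/ remaining=[/ ( id ) * id $]
Step 3: reduce T->F. Stack=[T] ptr=1 lookahead=/ remaining=[/ ( id ) * id $]
Step 4: shift /. Stack=[T /] ptr=2 lookahead=( remaining=[( id ) * id $]
Step 5: shift (. Stack=[T / (] ptr=3 lookahead=id remaining=[id ) * id $]
Step 6: shift id. Stack=[T / ( id] ptr=4 lookahead=) remaining=[) * id $]
Step 7: reduce F->id. Stack=[T / ( F] ptr=4 lookahead=) remaining=[) * id $]
Step 8: reduce T->F. Stack=[T / ( T] ptr=4 lookahead=) remaining=[) * id $]
Step 9: reduce E->T. Stack=[T / ( E] ptr=4 lookahead=) remaining=[) * id $]
Step 10: shift ). Stack=[T / ( E )] ptr=5 lookahead=* remaining=[* id $]
Step 11: reduce F->( E ). Stack=[T / F] ptr=5 lookahead=* remaining=[* id $]
Step 12: reduce T->T / F. Stack=[T] ptr=5 lookahead=* remaining=[* id $]
Step 13: shift *. Stack=[T *] ptr=6 lookahead=id remaining=[id $]
Step 14: shift id. Stack=[T * id] ptr=7 lookahead=$ remaining=[$]
Step 15: reduce F->id. Stack=[T * F] ptr=7 lookahead=$ remaining=[$]
Step 16: reduce T->T * F. Stack=[T] ptr=7 lookahead=$ remaining=[$]
Step 17: reduce E->T. Stack=[E] ptr=7 lookahead=$ remaining=[$]
Step 18: accept. Stack=[E] ptr=7 lookahead=$ remaining=[$]

Answer: 4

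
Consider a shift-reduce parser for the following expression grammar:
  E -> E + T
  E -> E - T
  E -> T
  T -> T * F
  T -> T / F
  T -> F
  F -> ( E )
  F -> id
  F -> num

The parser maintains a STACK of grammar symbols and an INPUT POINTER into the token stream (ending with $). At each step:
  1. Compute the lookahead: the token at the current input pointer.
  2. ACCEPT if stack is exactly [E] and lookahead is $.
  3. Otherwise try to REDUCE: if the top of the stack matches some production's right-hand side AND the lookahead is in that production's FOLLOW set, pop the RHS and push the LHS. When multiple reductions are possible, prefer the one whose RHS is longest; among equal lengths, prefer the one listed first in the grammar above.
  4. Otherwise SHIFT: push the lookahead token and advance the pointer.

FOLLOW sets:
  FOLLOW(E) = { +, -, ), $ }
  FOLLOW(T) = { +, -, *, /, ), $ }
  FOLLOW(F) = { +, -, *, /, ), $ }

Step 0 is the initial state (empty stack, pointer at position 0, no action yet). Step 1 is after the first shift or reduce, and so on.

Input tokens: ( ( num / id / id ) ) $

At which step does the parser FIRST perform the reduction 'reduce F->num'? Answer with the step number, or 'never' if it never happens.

Answer: 4

Derivation:
Step 1: shift (. Stack=[(] ptr=1 lookahead=( remaining=[( num / id / id ) ) $]
Step 2: shift (. Stack=[( (] ptr=2 lookahead=num remaining=[num / id / id ) ) $]
Step 3: shift num. Stack=[( ( num] ptr=3 lookahead=/ remaining=[/ id / id ) ) $]
Step 4: reduce F->num. Stack=[( ( F] ptr=3 lookahead=/ remaining=[/ id / id ) ) $]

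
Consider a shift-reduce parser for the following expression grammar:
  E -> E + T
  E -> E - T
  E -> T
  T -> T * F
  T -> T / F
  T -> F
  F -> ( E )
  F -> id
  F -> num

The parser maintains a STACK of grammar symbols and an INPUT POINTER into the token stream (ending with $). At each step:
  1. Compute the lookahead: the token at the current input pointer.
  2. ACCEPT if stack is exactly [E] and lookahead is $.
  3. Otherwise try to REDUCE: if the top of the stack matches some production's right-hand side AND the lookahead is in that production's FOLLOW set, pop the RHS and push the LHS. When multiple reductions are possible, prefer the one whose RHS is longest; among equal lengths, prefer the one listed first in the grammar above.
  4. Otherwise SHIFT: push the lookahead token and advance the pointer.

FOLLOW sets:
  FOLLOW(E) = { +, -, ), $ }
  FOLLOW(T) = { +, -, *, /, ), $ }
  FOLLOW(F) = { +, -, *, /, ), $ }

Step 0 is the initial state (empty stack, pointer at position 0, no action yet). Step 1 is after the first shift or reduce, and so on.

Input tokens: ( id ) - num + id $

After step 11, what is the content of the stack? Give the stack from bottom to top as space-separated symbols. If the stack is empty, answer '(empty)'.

Answer: E - num

Derivation:
Step 1: shift (. Stack=[(] ptr=1 lookahead=id remaining=[id ) - num + id $]
Step 2: shift id. Stack=[( id] ptr=2 lookahead=) remaining=[) - num + id $]
Step 3: reduce F->id. Stack=[( F] ptr=2 lookahead=) remaining=[) - num + id $]
Step 4: reduce T->F. Stack=[( T] ptr=2 lookahead=) remaining=[) - num + id $]
Step 5: reduce E->T. Stack=[( E] ptr=2 lookahead=) remaining=[) - num + id $]
Step 6: shift ). Stack=[( E )] ptr=3 lookahead=- remaining=[- num + id $]
Step 7: reduce F->( E ). Stack=[F] ptr=3 lookahead=- remaining=[- num + id $]
Step 8: reduce T->F. Stack=[T] ptr=3 lookahead=- remaining=[- num + id $]
Step 9: reduce E->T. Stack=[E] ptr=3 lookahead=- remaining=[- num + id $]
Step 10: shift -. Stack=[E -] ptr=4 lookahead=num remaining=[num + id $]
Step 11: shift num. Stack=[E - num] ptr=5 lookahead=+ remaining=[+ id $]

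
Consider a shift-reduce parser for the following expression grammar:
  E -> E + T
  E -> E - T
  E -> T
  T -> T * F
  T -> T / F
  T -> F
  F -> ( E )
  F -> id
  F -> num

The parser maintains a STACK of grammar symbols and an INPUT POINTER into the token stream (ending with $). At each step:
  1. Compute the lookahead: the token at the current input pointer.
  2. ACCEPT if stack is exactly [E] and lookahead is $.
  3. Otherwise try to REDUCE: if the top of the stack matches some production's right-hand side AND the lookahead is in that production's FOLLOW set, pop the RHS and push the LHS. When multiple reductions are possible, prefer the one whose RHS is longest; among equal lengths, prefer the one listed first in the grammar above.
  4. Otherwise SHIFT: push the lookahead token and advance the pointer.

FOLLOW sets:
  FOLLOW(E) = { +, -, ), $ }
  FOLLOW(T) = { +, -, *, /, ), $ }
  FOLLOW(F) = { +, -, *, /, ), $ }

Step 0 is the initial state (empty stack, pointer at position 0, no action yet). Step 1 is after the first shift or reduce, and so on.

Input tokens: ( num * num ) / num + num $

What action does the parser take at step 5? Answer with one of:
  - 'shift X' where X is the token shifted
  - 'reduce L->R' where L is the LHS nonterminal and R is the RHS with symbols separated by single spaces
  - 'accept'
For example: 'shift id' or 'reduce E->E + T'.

Step 1: shift (. Stack=[(] ptr=1 lookahead=num remaining=[num * num ) / num + num $]
Step 2: shift num. Stack=[( num] ptr=2 lookahead=* remaining=[* num ) / num + num $]
Step 3: reduce F->num. Stack=[( F] ptr=2 lookahead=* remaining=[* num ) / num + num $]
Step 4: reduce T->F. Stack=[( T] ptr=2 lookahead=* remaining=[* num ) / num + num $]
Step 5: shift *. Stack=[( T *] ptr=3 lookahead=num remaining=[num ) / num + num $]

Answer: shift *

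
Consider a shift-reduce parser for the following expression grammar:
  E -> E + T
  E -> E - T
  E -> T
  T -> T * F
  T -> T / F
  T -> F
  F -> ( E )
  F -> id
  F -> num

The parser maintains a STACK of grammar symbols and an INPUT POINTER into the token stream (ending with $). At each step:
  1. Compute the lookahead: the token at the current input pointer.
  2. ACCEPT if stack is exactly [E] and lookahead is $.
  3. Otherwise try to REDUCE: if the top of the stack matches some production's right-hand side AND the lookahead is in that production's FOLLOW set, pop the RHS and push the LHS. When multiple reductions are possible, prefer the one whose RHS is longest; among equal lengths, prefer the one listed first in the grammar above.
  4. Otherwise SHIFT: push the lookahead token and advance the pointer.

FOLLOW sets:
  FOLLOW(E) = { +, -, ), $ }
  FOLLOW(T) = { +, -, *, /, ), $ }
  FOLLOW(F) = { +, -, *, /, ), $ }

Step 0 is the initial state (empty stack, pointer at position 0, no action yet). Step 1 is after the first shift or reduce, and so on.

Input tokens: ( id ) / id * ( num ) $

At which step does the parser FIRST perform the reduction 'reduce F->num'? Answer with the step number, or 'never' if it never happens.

Answer: 16

Derivation:
Step 1: shift (. Stack=[(] ptr=1 lookahead=id remaining=[id ) / id * ( num ) $]
Step 2: shift id. Stack=[( id] ptr=2 lookahead=) remaining=[) / id * ( num ) $]
Step 3: reduce F->id. Stack=[( F] ptr=2 lookahead=) remaining=[) / id * ( num ) $]
Step 4: reduce T->F. Stack=[( T] ptr=2 lookahead=) remaining=[) / id * ( num ) $]
Step 5: reduce E->T. Stack=[( E] ptr=2 lookahead=) remaining=[) / id * ( num ) $]
Step 6: shift ). Stack=[( E )] ptr=3 lookahead=/ remaining=[/ id * ( num ) $]
Step 7: reduce F->( E ). Stack=[F] ptr=3 lookahead=/ remaining=[/ id * ( num ) $]
Step 8: reduce T->F. Stack=[T] ptr=3 lookahead=/ remaining=[/ id * ( num ) $]
Step 9: shift /. Stack=[T /] ptr=4 lookahead=id remaining=[id * ( num ) $]
Step 10: shift id. Stack=[T / id] ptr=5 lookahead=* remaining=[* ( num ) $]
Step 11: reduce F->id. Stack=[T / F] ptr=5 lookahead=* remaining=[* ( num ) $]
Step 12: reduce T->T / F. Stack=[T] ptr=5 lookahead=* remaining=[* ( num ) $]
Step 13: shift *. Stack=[T *] ptr=6 lookahead=( remaining=[( num ) $]
Step 14: shift (. Stack=[T * (] ptr=7 lookahead=num remaining=[num ) $]
Step 15: shift num. Stack=[T * ( num] ptr=8 lookahead=) remaining=[) $]
Step 16: reduce F->num. Stack=[T * ( F] ptr=8 lookahead=) remaining=[) $]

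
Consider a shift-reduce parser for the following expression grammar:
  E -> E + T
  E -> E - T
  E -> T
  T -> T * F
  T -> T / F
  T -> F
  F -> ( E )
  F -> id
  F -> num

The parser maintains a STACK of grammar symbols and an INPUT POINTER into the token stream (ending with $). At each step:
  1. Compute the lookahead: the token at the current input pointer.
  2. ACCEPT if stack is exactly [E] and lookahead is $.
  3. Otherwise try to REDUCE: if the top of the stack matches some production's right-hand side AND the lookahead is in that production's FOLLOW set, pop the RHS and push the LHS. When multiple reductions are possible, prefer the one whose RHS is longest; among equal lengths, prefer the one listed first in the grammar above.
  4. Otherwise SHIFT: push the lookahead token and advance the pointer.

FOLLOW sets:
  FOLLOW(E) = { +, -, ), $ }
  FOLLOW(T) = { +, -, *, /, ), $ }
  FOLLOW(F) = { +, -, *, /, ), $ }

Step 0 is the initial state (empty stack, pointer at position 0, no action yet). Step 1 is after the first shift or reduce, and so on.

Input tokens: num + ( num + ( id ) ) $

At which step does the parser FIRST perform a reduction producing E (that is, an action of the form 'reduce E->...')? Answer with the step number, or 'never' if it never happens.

Step 1: shift num. Stack=[num] ptr=1 lookahead=+ remaining=[+ ( num + ( id ) ) $]
Step 2: reduce F->num. Stack=[F] ptr=1 lookahead=+ remaining=[+ ( num + ( id ) ) $]
Step 3: reduce T->F. Stack=[T] ptr=1 lookahead=+ remaining=[+ ( num + ( id ) ) $]
Step 4: reduce E->T. Stack=[E] ptr=1 lookahead=+ remaining=[+ ( num + ( id ) ) $]

Answer: 4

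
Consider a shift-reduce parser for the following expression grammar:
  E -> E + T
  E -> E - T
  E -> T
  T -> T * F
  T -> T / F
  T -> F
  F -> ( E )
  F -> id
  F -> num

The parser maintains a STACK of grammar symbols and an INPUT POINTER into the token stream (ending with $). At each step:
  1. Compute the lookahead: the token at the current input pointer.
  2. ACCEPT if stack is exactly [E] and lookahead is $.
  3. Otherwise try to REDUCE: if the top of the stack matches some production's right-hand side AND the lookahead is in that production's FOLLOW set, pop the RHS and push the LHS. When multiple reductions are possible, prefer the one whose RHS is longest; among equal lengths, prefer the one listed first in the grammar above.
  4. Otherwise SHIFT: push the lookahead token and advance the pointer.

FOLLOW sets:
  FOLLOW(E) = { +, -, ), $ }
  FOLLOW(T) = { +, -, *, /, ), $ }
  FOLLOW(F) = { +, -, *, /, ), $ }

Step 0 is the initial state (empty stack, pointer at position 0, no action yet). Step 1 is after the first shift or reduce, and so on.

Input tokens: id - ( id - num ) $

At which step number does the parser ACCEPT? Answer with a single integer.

Step 1: shift id. Stack=[id] ptr=1 lookahead=- remaining=[- ( id - num ) $]
Step 2: reduce F->id. Stack=[F] ptr=1 lookahead=- remaining=[- ( id - num ) $]
Step 3: reduce T->F. Stack=[T] ptr=1 lookahead=- remaining=[- ( id - num ) $]
Step 4: reduce E->T. Stack=[E] ptr=1 lookahead=- remaining=[- ( id - num ) $]
Step 5: shift -. Stack=[E -] ptr=2 lookahead=( remaining=[( id - num ) $]
Step 6: shift (. Stack=[E - (] ptr=3 lookahead=id remaining=[id - num ) $]
Step 7: shift id. Stack=[E - ( id] ptr=4 lookahead=- remaining=[- num ) $]
Step 8: reduce F->id. Stack=[E - ( F] ptr=4 lookahead=- remaining=[- num ) $]
Step 9: reduce T->F. Stack=[E - ( T] ptr=4 lookahead=- remaining=[- num ) $]
Step 10: reduce E->T. Stack=[E - ( E] ptr=4 lookahead=- remaining=[- num ) $]
Step 11: shift -. Stack=[E - ( E -] ptr=5 lookahead=num remaining=[num ) $]
Step 12: shift num. Stack=[E - ( E - num] ptr=6 lookahead=) remaining=[) $]
Step 13: reduce F->num. Stack=[E - ( E - F] ptr=6 lookahead=) remaining=[) $]
Step 14: reduce T->F. Stack=[E - ( E - T] ptr=6 lookahead=) remaining=[) $]
Step 15: reduce E->E - T. Stack=[E - ( E] ptr=6 lookahead=) remaining=[) $]
Step 16: shift ). Stack=[E - ( E )] ptr=7 lookahead=$ remaining=[$]
Step 17: reduce F->( E ). Stack=[E - F] ptr=7 lookahead=$ remaining=[$]
Step 18: reduce T->F. Stack=[E - T] ptr=7 lookahead=$ remaining=[$]
Step 19: reduce E->E - T. Stack=[E] ptr=7 lookahead=$ remaining=[$]
Step 20: accept. Stack=[E] ptr=7 lookahead=$ remaining=[$]

Answer: 20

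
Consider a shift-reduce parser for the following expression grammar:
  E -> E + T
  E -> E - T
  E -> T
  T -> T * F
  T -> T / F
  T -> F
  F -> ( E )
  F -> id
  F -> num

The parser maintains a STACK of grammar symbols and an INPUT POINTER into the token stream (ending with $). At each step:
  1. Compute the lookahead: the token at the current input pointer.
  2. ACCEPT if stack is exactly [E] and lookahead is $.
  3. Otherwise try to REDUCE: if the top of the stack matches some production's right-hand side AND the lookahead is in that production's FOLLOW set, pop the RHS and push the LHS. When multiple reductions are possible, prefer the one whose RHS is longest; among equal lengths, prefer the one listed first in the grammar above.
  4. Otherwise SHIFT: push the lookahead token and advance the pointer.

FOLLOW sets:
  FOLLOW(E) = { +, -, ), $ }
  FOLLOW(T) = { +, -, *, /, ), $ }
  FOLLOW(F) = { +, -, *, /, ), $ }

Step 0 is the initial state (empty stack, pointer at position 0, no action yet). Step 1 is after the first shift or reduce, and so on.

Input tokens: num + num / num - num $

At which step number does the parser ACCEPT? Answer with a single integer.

Step 1: shift num. Stack=[num] ptr=1 lookahead=+ remaining=[+ num / num - num $]
Step 2: reduce F->num. Stack=[F] ptr=1 lookahead=+ remaining=[+ num / num - num $]
Step 3: reduce T->F. Stack=[T] ptr=1 lookahead=+ remaining=[+ num / num - num $]
Step 4: reduce E->T. Stack=[E] ptr=1 lookahead=+ remaining=[+ num / num - num $]
Step 5: shift +. Stack=[E +] ptr=2 lookahead=num remaining=[num / num - num $]
Step 6: shift num. Stack=[E + num] ptr=3 lookahead=/ remaining=[/ num - num $]
Step 7: reduce F->num. Stack=[E + F] ptr=3 lookahead=/ remaining=[/ num - num $]
Step 8: reduce T->F. Stack=[E + T] ptr=3 lookahead=/ remaining=[/ num - num $]
Step 9: shift /. Stack=[E + T /] ptr=4 lookahead=num remaining=[num - num $]
Step 10: shift num. Stack=[E + T / num] ptr=5 lookahead=- remaining=[- num $]
Step 11: reduce F->num. Stack=[E + T / F] ptr=5 lookahead=- remaining=[- num $]
Step 12: reduce T->T / F. Stack=[E + T] ptr=5 lookahead=- remaining=[- num $]
Step 13: reduce E->E + T. Stack=[E] ptr=5 lookahead=- remaining=[- num $]
Step 14: shift -. Stack=[E -] ptr=6 lookahead=num remaining=[num $]
Step 15: shift num. Stack=[E - num] ptr=7 lookahead=$ remaining=[$]
Step 16: reduce F->num. Stack=[E - F] ptr=7 lookahead=$ remaining=[$]
Step 17: reduce T->F. Stack=[E - T] ptr=7 lookahead=$ remaining=[$]
Step 18: reduce E->E - T. Stack=[E] ptr=7 lookahead=$ remaining=[$]
Step 19: accept. Stack=[E] ptr=7 lookahead=$ remaining=[$]

Answer: 19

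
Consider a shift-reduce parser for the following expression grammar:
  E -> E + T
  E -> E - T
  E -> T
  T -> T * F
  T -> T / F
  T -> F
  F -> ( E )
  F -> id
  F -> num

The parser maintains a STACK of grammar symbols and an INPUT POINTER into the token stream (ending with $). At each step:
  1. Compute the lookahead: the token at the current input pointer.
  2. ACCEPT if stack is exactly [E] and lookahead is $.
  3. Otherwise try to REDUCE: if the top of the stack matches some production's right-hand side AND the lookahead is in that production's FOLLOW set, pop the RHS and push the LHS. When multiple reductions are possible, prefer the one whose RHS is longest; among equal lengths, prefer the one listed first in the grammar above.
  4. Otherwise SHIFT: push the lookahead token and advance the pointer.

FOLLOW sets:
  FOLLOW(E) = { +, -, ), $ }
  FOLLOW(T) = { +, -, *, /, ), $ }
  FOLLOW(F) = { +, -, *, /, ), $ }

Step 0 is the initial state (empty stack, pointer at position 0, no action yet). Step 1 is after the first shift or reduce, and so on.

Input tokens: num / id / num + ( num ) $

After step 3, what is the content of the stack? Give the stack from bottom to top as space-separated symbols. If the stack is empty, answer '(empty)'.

Answer: T

Derivation:
Step 1: shift num. Stack=[num] ptr=1 lookahead=/ remaining=[/ id / num + ( num ) $]
Step 2: reduce F->num. Stack=[F] ptr=1 lookahead=/ remaining=[/ id / num + ( num ) $]
Step 3: reduce T->F. Stack=[T] ptr=1 lookahead=/ remaining=[/ id / num + ( num ) $]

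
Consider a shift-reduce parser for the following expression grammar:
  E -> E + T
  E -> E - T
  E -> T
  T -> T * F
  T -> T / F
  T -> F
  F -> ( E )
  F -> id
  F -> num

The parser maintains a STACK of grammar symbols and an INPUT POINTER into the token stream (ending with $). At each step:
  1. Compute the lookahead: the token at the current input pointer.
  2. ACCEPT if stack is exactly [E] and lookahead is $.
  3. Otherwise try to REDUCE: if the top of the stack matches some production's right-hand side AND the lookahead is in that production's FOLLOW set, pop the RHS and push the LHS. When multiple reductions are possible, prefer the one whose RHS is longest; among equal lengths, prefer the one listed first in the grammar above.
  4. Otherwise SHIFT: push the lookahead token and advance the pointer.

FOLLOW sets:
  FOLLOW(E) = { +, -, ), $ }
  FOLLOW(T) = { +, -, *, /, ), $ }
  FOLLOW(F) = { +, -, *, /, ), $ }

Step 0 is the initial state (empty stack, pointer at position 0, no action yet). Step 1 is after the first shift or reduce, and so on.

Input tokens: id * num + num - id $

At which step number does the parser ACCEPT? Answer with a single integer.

Step 1: shift id. Stack=[id] ptr=1 lookahead=* remaining=[* num + num - id $]
Step 2: reduce F->id. Stack=[F] ptr=1 lookahead=* remaining=[* num + num - id $]
Step 3: reduce T->F. Stack=[T] ptr=1 lookahead=* remaining=[* num + num - id $]
Step 4: shift *. Stack=[T *] ptr=2 lookahead=num remaining=[num + num - id $]
Step 5: shift num. Stack=[T * num] ptr=3 lookahead=+ remaining=[+ num - id $]
Step 6: reduce F->num. Stack=[T * F] ptr=3 lookahead=+ remaining=[+ num - id $]
Step 7: reduce T->T * F. Stack=[T] ptr=3 lookahead=+ remaining=[+ num - id $]
Step 8: reduce E->T. Stack=[E] ptr=3 lookahead=+ remaining=[+ num - id $]
Step 9: shift +. Stack=[E +] ptr=4 lookahead=num remaining=[num - id $]
Step 10: shift num. Stack=[E + num] ptr=5 lookahead=- remaining=[- id $]
Step 11: reduce F->num. Stack=[E + F] ptr=5 lookahead=- remaining=[- id $]
Step 12: reduce T->F. Stack=[E + T] ptr=5 lookahead=- remaining=[- id $]
Step 13: reduce E->E + T. Stack=[E] ptr=5 lookahead=- remaining=[- id $]
Step 14: shift -. Stack=[E -] ptr=6 lookahead=id remaining=[id $]
Step 15: shift id. Stack=[E - id] ptr=7 lookahead=$ remaining=[$]
Step 16: reduce F->id. Stack=[E - F] ptr=7 lookahead=$ remaining=[$]
Step 17: reduce T->F. Stack=[E - T] ptr=7 lookahead=$ remaining=[$]
Step 18: reduce E->E - T. Stack=[E] ptr=7 lookahead=$ remaining=[$]
Step 19: accept. Stack=[E] ptr=7 lookahead=$ remaining=[$]

Answer: 19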